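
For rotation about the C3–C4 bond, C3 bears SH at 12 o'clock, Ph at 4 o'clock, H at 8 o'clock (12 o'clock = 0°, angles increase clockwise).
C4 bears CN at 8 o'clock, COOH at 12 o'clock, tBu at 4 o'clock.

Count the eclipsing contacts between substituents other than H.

2

Non-H eclipsing pairs: SH(0°)/COOH(0°); Ph(120°)/tBu(120°) — 2 interactions.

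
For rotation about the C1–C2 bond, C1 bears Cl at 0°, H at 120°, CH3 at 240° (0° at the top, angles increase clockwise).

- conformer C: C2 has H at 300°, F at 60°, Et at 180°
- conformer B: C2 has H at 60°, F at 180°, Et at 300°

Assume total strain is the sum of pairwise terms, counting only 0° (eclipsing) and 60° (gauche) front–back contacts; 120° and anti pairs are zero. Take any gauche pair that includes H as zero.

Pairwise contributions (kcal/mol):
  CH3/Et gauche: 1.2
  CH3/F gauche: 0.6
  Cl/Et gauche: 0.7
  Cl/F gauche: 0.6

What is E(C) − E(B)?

C (staggered): Cl–F gauche, CH3–Et gauche; 0.6 + 1.2 = 1.8 kcal/mol.
B (staggered): Cl–Et gauche, CH3–F gauche, CH3–Et gauche; 0.7 + 0.6 + 1.2 = 2.5 kcal/mol.
E(C) − E(B) = 1.8 − 2.5 = -0.7 kcal/mol.

-0.7 kcal/mol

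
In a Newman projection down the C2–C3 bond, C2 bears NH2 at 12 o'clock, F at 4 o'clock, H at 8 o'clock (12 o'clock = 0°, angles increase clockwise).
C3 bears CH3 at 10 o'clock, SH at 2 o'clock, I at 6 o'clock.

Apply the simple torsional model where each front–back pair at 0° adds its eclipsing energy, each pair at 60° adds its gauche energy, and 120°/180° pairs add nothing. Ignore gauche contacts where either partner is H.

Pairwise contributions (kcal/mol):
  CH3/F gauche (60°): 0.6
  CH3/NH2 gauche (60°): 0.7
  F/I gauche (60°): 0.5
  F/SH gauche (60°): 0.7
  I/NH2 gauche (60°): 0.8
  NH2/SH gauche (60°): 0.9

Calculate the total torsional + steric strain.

This conformer (staggered): NH2(0°)/CH3(300°) gauche 0.7; NH2(0°)/SH(60°) gauche 0.9; F(120°)/SH(60°) gauche 0.7; F(120°)/I(180°) gauche 0.5 → 2.8 kcal/mol.

2.8 kcal/mol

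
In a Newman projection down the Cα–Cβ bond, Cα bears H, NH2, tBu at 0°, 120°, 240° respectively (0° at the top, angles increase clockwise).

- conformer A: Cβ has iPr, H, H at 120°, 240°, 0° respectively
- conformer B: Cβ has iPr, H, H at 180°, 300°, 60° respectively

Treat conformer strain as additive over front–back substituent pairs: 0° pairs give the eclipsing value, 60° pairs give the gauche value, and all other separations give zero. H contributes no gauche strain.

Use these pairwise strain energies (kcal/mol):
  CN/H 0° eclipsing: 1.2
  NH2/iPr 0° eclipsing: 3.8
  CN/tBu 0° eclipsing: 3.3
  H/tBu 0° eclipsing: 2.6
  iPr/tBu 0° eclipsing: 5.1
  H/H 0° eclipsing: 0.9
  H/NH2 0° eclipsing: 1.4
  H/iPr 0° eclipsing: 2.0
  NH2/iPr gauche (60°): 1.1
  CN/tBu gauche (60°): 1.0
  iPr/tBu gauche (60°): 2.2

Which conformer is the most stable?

B

A (eclipsed): H(0°)/H(0°) eclipsed 0.9; NH2(120°)/iPr(120°) eclipsed 3.8; tBu(240°)/H(240°) eclipsed 2.6 → 7.3 kcal/mol.
B (staggered): NH2(120°)/iPr(180°) gauche 1.1; tBu(240°)/iPr(180°) gauche 2.2 → 3.3 kcal/mol.
B has the lowest total (3.3 kcal/mol).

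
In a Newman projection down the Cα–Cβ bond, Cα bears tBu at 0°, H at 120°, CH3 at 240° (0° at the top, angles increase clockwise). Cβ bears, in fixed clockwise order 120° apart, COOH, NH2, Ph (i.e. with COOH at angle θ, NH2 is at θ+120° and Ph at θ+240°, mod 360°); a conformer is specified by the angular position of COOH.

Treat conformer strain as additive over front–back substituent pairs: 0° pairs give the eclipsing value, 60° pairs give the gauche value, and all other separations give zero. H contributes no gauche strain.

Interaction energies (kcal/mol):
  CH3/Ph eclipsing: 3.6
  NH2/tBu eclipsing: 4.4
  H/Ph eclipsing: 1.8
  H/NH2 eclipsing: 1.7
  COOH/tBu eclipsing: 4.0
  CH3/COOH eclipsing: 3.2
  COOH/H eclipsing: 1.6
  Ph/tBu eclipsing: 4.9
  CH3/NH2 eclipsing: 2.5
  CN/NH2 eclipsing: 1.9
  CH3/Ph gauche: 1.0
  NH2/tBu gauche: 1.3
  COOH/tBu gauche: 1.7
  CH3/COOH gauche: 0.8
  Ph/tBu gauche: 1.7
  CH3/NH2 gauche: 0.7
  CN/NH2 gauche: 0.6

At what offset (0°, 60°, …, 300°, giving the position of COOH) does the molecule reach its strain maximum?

240°

COOH at 0° (eclipsed): tBu(0°)/COOH(0°) eclipsed 4.0; H(120°)/NH2(120°) eclipsed 1.7; CH3(240°)/Ph(240°) eclipsed 3.6 → 9.3 kcal/mol.
COOH at 60° (staggered): tBu(0°)/COOH(60°) gauche 1.7; tBu(0°)/Ph(300°) gauche 1.7; CH3(240°)/NH2(180°) gauche 0.7; CH3(240°)/Ph(300°) gauche 1.0 → 5.1 kcal/mol.
COOH at 120° (eclipsed): tBu(0°)/Ph(0°) eclipsed 4.9; H(120°)/COOH(120°) eclipsed 1.6; CH3(240°)/NH2(240°) eclipsed 2.5 → 9.0 kcal/mol.
COOH at 180° (staggered): tBu(0°)/NH2(300°) gauche 1.3; tBu(0°)/Ph(60°) gauche 1.7; CH3(240°)/COOH(180°) gauche 0.8; CH3(240°)/NH2(300°) gauche 0.7 → 4.5 kcal/mol.
COOH at 240° (eclipsed): tBu(0°)/NH2(0°) eclipsed 4.4; H(120°)/Ph(120°) eclipsed 1.8; CH3(240°)/COOH(240°) eclipsed 3.2 → 9.4 kcal/mol.
COOH at 300° (staggered): tBu(0°)/COOH(300°) gauche 1.7; tBu(0°)/NH2(60°) gauche 1.3; CH3(240°)/COOH(300°) gauche 0.8; CH3(240°)/Ph(180°) gauche 1.0 → 4.8 kcal/mol.
The maximum (9.4 kcal/mol) occurs with COOH at 240°.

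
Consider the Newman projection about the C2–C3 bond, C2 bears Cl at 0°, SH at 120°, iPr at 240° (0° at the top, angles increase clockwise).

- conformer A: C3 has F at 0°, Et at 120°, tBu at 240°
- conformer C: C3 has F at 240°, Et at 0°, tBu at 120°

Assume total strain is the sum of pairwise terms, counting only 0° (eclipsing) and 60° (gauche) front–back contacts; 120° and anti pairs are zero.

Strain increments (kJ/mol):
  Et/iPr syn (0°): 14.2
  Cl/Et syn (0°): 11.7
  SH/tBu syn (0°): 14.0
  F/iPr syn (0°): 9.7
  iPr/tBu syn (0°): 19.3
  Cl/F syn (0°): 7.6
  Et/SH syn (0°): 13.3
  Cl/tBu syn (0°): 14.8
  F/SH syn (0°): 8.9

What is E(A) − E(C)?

+4.8 kJ/mol

A (eclipsed): Cl–F eclipsed, SH–Et eclipsed, iPr–tBu eclipsed; 7.6 + 13.3 + 19.3 = 40.2 kJ/mol.
C (eclipsed): Cl–Et eclipsed, SH–tBu eclipsed, iPr–F eclipsed; 11.7 + 14.0 + 9.7 = 35.4 kJ/mol.
E(A) − E(C) = 40.2 − 35.4 = +4.8 kJ/mol.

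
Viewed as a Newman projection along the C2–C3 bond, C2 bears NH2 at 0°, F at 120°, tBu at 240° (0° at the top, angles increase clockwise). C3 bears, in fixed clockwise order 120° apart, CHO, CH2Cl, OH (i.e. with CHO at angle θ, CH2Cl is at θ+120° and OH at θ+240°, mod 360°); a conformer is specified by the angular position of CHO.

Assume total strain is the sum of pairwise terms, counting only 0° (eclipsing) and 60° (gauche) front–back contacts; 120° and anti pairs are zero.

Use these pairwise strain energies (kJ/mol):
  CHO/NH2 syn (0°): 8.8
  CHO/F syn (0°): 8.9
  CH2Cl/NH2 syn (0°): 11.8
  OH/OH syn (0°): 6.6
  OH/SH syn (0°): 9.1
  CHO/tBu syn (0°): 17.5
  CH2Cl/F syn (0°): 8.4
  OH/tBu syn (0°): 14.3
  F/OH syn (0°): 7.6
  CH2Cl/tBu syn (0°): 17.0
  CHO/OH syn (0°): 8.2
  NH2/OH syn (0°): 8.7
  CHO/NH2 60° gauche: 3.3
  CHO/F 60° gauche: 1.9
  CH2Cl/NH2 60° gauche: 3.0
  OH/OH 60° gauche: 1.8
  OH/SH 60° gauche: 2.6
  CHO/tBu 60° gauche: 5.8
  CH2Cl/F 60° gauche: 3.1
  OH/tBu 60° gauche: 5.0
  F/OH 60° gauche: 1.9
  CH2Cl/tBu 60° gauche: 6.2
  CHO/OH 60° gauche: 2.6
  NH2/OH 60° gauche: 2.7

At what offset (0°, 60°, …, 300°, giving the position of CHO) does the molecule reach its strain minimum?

CHO at 0° (eclipsed): NH2–CHO eclipsed, F–CH2Cl eclipsed, tBu–OH eclipsed; 8.8 + 8.4 + 14.3 = 31.5 kJ/mol.
CHO at 60° (staggered): NH2–CHO gauche, NH2–OH gauche, F–CHO gauche, F–CH2Cl gauche, tBu–CH2Cl gauche, tBu–OH gauche; 3.3 + 2.7 + 1.9 + 3.1 + 6.2 + 5.0 = 22.2 kJ/mol.
CHO at 120° (eclipsed): NH2–OH eclipsed, F–CHO eclipsed, tBu–CH2Cl eclipsed; 8.7 + 8.9 + 17.0 = 34.6 kJ/mol.
CHO at 180° (staggered): NH2–CH2Cl gauche, NH2–OH gauche, F–CHO gauche, F–OH gauche, tBu–CHO gauche, tBu–CH2Cl gauche; 3.0 + 2.7 + 1.9 + 1.9 + 5.8 + 6.2 = 21.5 kJ/mol.
CHO at 240° (eclipsed): NH2–CH2Cl eclipsed, F–OH eclipsed, tBu–CHO eclipsed; 11.8 + 7.6 + 17.5 = 36.9 kJ/mol.
CHO at 300° (staggered): NH2–CHO gauche, NH2–CH2Cl gauche, F–CH2Cl gauche, F–OH gauche, tBu–CHO gauche, tBu–OH gauche; 3.3 + 3.0 + 3.1 + 1.9 + 5.8 + 5.0 = 22.1 kJ/mol.
The minimum (21.5 kJ/mol) occurs with CHO at 180°.

180°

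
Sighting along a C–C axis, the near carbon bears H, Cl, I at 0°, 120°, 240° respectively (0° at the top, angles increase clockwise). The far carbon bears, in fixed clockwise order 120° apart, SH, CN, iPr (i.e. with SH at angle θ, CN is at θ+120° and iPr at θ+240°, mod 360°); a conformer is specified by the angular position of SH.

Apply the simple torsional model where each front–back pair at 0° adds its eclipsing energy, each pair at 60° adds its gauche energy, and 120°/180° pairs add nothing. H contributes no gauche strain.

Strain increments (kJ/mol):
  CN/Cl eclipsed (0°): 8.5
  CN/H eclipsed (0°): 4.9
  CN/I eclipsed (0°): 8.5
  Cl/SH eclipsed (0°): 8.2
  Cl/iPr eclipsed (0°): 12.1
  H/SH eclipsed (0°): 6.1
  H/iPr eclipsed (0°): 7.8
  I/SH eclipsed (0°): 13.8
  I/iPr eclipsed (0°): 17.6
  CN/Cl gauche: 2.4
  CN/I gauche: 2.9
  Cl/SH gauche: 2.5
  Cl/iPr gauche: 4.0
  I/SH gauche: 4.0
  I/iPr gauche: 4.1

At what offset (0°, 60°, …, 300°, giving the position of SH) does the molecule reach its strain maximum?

0°

SH at 0° is eclipsed. H at 0° is eclipsed with SH at 0° (6.1); Cl at 120° is eclipsed with CN at 120° (8.5); I at 240° is eclipsed with iPr at 240° (17.6). Total 32.2 kJ/mol.
SH at 60° is staggered. Cl at 120° is gauche with SH at 60° (2.5); Cl at 120° is gauche with CN at 180° (2.4); I at 240° is gauche with CN at 180° (2.9); I at 240° is gauche with iPr at 300° (4.1). Total 11.9 kJ/mol.
SH at 120° is eclipsed. H at 0° is eclipsed with iPr at 0° (7.8); Cl at 120° is eclipsed with SH at 120° (8.2); I at 240° is eclipsed with CN at 240° (8.5). Total 24.5 kJ/mol.
SH at 180° is staggered. Cl at 120° is gauche with SH at 180° (2.5); Cl at 120° is gauche with iPr at 60° (4.0); I at 240° is gauche with SH at 180° (4.0); I at 240° is gauche with CN at 300° (2.9). Total 13.4 kJ/mol.
SH at 240° is eclipsed. H at 0° is eclipsed with CN at 0° (4.9); Cl at 120° is eclipsed with iPr at 120° (12.1); I at 240° is eclipsed with SH at 240° (13.8). Total 30.8 kJ/mol.
SH at 300° is staggered. Cl at 120° is gauche with CN at 60° (2.4); Cl at 120° is gauche with iPr at 180° (4.0); I at 240° is gauche with SH at 300° (4.0); I at 240° is gauche with iPr at 180° (4.1). Total 14.5 kJ/mol.
The maximum (32.2 kJ/mol) occurs with SH at 0°.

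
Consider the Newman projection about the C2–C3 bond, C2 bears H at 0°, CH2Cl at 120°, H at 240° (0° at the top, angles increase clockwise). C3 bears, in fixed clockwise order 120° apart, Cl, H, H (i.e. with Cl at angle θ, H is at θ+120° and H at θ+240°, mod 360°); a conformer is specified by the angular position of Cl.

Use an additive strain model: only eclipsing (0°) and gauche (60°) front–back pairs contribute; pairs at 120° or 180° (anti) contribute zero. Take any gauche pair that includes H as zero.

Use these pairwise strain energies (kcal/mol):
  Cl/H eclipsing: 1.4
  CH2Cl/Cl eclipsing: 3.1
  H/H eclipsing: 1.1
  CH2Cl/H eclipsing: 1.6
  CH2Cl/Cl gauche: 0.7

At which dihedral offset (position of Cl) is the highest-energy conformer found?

120°

Cl at 0° (eclipsed): H(0°)/Cl(0°) eclipsed 1.4; CH2Cl(120°)/H(120°) eclipsed 1.6; H(240°)/H(240°) eclipsed 1.1 → 4.1 kcal/mol.
Cl at 60° (staggered): CH2Cl(120°)/Cl(60°) gauche 0.7 → 0.7 kcal/mol.
Cl at 120° (eclipsed): H(0°)/H(0°) eclipsed 1.1; CH2Cl(120°)/Cl(120°) eclipsed 3.1; H(240°)/H(240°) eclipsed 1.1 → 5.3 kcal/mol.
Cl at 180° (staggered): CH2Cl(120°)/Cl(180°) gauche 0.7 → 0.7 kcal/mol.
Cl at 240° (eclipsed): H(0°)/H(0°) eclipsed 1.1; CH2Cl(120°)/H(120°) eclipsed 1.6; H(240°)/Cl(240°) eclipsed 1.4 → 4.1 kcal/mol.
Cl at 300° (staggered): no non-H gauche contacts → 0.0 kcal/mol.
The maximum (5.3 kcal/mol) occurs with Cl at 120°.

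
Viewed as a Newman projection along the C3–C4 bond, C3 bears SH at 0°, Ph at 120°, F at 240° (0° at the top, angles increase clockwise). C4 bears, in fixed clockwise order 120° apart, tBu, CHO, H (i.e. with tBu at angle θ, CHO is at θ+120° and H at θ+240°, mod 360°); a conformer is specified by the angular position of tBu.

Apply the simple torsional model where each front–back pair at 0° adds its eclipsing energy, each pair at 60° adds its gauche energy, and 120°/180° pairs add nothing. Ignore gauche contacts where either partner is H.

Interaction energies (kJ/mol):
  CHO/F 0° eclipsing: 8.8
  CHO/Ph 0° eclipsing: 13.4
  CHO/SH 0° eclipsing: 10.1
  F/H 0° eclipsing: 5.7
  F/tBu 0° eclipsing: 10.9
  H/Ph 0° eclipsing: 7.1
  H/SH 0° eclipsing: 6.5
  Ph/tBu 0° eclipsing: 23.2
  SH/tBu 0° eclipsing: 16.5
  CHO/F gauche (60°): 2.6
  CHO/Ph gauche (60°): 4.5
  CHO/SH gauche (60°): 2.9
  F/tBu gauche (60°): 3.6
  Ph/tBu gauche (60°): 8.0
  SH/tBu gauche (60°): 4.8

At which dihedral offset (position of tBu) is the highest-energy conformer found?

tBu at 0° (eclipsed): SH–tBu eclipsed, Ph–CHO eclipsed, F–H eclipsed; 16.5 + 13.4 + 5.7 = 35.6 kJ/mol.
tBu at 60° (staggered): SH–tBu gauche, Ph–tBu gauche, Ph–CHO gauche, F–CHO gauche; 4.8 + 8.0 + 4.5 + 2.6 = 19.9 kJ/mol.
tBu at 120° (eclipsed): SH–H eclipsed, Ph–tBu eclipsed, F–CHO eclipsed; 6.5 + 23.2 + 8.8 = 38.5 kJ/mol.
tBu at 180° (staggered): SH–CHO gauche, Ph–tBu gauche, F–tBu gauche, F–CHO gauche; 2.9 + 8.0 + 3.6 + 2.6 = 17.1 kJ/mol.
tBu at 240° (eclipsed): SH–CHO eclipsed, Ph–H eclipsed, F–tBu eclipsed; 10.1 + 7.1 + 10.9 = 28.1 kJ/mol.
tBu at 300° (staggered): SH–tBu gauche, SH–CHO gauche, Ph–CHO gauche, F–tBu gauche; 4.8 + 2.9 + 4.5 + 3.6 = 15.8 kJ/mol.
The maximum (38.5 kJ/mol) occurs with tBu at 120°.

120°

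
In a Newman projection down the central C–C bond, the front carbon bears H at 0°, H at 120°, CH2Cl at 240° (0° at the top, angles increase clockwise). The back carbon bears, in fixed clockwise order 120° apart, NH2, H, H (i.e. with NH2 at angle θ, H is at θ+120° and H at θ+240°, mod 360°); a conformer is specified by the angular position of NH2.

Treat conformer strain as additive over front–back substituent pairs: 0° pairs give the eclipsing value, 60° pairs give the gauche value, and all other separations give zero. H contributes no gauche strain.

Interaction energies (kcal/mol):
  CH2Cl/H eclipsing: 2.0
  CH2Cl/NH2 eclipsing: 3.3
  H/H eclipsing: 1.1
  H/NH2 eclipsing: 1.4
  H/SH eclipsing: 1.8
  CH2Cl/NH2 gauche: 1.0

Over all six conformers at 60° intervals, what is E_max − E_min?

5.5 kcal/mol

NH2 at 0° is eclipsed. H at 0° is eclipsed with NH2 at 0° (1.4); H at 120° is eclipsed with H at 120° (1.1); CH2Cl at 240° is eclipsed with H at 240° (2.0). Total 4.5 kcal/mol.
NH2 at 60° (staggered): no non-H gauche contacts → 0.0 kcal/mol.
NH2 at 120° is eclipsed. H at 0° is eclipsed with H at 0° (1.1); H at 120° is eclipsed with NH2 at 120° (1.4); CH2Cl at 240° is eclipsed with H at 240° (2.0). Total 4.5 kcal/mol.
NH2 at 180° is staggered. CH2Cl at 240° is gauche with NH2 at 180° (1.0). Total 1.0 kcal/mol.
NH2 at 240° is eclipsed. H at 0° is eclipsed with H at 0° (1.1); H at 120° is eclipsed with H at 120° (1.1); CH2Cl at 240° is eclipsed with NH2 at 240° (3.3). Total 5.5 kcal/mol.
NH2 at 300° is staggered. CH2Cl at 240° is gauche with NH2 at 300° (1.0). Total 1.0 kcal/mol.
Max at 240° (5.5 kcal/mol), min at 60° (0.0 kcal/mol); barrier = 5.5 kcal/mol.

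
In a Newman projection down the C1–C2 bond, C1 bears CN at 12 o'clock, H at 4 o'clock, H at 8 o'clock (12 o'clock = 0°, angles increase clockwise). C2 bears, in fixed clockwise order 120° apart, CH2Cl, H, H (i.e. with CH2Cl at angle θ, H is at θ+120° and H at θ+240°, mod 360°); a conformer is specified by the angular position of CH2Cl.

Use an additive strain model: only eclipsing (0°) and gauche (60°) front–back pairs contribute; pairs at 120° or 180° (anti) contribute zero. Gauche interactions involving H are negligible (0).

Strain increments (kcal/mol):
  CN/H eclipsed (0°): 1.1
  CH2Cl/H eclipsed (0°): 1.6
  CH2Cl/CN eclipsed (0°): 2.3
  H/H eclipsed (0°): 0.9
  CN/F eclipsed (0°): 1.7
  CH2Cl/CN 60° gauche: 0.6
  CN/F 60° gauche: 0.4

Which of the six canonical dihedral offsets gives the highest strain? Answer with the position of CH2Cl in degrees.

CH2Cl at 0° (eclipsed): CN(0°)/CH2Cl(0°) eclipsed 2.3; H(120°)/H(120°) eclipsed 0.9; H(240°)/H(240°) eclipsed 0.9 → 4.1 kcal/mol.
CH2Cl at 60° (staggered): CN(0°)/CH2Cl(60°) gauche 0.6 → 0.6 kcal/mol.
CH2Cl at 120° (eclipsed): CN(0°)/H(0°) eclipsed 1.1; H(120°)/CH2Cl(120°) eclipsed 1.6; H(240°)/H(240°) eclipsed 0.9 → 3.6 kcal/mol.
CH2Cl at 180° (staggered): no non-H gauche contacts → 0.0 kcal/mol.
CH2Cl at 240° (eclipsed): CN(0°)/H(0°) eclipsed 1.1; H(120°)/H(120°) eclipsed 0.9; H(240°)/CH2Cl(240°) eclipsed 1.6 → 3.6 kcal/mol.
CH2Cl at 300° (staggered): CN(0°)/CH2Cl(300°) gauche 0.6 → 0.6 kcal/mol.
The maximum (4.1 kcal/mol) occurs with CH2Cl at 0°.

0°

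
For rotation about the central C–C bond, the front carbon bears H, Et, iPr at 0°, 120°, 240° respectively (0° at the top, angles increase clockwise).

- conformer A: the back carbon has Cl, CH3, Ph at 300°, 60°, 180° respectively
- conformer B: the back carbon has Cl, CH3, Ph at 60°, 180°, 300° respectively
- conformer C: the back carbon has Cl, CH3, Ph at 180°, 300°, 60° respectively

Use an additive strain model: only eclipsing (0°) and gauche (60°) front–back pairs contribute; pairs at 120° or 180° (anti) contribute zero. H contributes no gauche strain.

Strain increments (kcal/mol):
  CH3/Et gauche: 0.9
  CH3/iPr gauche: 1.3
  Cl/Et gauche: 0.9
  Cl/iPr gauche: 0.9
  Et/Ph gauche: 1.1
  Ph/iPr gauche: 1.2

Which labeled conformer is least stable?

A (staggered): Et–CH3 gauche, Et–Ph gauche, iPr–Cl gauche, iPr–Ph gauche; 0.9 + 1.1 + 0.9 + 1.2 = 4.1 kcal/mol.
B (staggered): Et–Cl gauche, Et–CH3 gauche, iPr–CH3 gauche, iPr–Ph gauche; 0.9 + 0.9 + 1.3 + 1.2 = 4.3 kcal/mol.
C (staggered): Et–Cl gauche, Et–Ph gauche, iPr–Cl gauche, iPr–CH3 gauche; 0.9 + 1.1 + 0.9 + 1.3 = 4.2 kcal/mol.
B has the highest total (4.3 kcal/mol).

B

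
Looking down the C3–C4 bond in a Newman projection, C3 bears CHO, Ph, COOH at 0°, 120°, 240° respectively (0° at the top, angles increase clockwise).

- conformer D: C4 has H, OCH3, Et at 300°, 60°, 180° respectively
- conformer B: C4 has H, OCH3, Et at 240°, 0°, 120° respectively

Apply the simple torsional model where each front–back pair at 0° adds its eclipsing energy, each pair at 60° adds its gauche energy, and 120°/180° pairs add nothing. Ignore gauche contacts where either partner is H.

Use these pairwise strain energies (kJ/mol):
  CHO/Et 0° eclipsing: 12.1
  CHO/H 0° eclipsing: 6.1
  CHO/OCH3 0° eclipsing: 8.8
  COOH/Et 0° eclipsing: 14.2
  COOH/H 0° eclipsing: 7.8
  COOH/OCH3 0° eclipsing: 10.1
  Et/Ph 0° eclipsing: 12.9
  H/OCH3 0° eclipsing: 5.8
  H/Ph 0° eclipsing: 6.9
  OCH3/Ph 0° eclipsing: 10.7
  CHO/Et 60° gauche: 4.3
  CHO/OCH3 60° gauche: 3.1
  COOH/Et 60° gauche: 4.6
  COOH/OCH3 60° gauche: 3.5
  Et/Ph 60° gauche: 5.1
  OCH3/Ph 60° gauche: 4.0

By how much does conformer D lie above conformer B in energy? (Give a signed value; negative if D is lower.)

-12.7 kJ/mol

D is staggered. CHO at 0° is gauche with OCH3 at 60° (3.1); Ph at 120° is gauche with OCH3 at 60° (4.0); Ph at 120° is gauche with Et at 180° (5.1); COOH at 240° is gauche with Et at 180° (4.6). Total 16.8 kJ/mol.
B is eclipsed. CHO at 0° is eclipsed with OCH3 at 0° (8.8); Ph at 120° is eclipsed with Et at 120° (12.9); COOH at 240° is eclipsed with H at 240° (7.8). Total 29.5 kJ/mol.
E(D) − E(B) = 16.8 − 29.5 = -12.7 kJ/mol.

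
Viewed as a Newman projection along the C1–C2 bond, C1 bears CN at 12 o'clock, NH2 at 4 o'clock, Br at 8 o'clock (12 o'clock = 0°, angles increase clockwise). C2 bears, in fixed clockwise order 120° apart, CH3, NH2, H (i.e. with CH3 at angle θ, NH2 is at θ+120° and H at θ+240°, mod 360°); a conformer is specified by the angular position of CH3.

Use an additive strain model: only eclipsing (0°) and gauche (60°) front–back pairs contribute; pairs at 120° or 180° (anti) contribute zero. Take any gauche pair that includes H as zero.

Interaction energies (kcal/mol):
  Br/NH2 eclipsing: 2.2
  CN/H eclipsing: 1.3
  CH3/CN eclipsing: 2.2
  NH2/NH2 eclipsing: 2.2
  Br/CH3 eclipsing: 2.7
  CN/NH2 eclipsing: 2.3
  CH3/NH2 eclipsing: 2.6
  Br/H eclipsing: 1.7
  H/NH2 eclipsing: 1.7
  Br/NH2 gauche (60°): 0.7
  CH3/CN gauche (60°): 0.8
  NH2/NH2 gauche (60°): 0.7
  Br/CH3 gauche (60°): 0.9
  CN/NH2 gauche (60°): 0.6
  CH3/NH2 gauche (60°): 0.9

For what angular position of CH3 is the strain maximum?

240°

CH3 at 0° (eclipsed): CN(0°)/CH3(0°) eclipsed 2.2; NH2(120°)/NH2(120°) eclipsed 2.2; Br(240°)/H(240°) eclipsed 1.7 → 6.1 kcal/mol.
CH3 at 60° (staggered): CN(0°)/CH3(60°) gauche 0.8; NH2(120°)/CH3(60°) gauche 0.9; NH2(120°)/NH2(180°) gauche 0.7; Br(240°)/NH2(180°) gauche 0.7 → 3.1 kcal/mol.
CH3 at 120° (eclipsed): CN(0°)/H(0°) eclipsed 1.3; NH2(120°)/CH3(120°) eclipsed 2.6; Br(240°)/NH2(240°) eclipsed 2.2 → 6.1 kcal/mol.
CH3 at 180° (staggered): CN(0°)/NH2(300°) gauche 0.6; NH2(120°)/CH3(180°) gauche 0.9; Br(240°)/CH3(180°) gauche 0.9; Br(240°)/NH2(300°) gauche 0.7 → 3.1 kcal/mol.
CH3 at 240° (eclipsed): CN(0°)/NH2(0°) eclipsed 2.3; NH2(120°)/H(120°) eclipsed 1.7; Br(240°)/CH3(240°) eclipsed 2.7 → 6.7 kcal/mol.
CH3 at 300° (staggered): CN(0°)/CH3(300°) gauche 0.8; CN(0°)/NH2(60°) gauche 0.6; NH2(120°)/NH2(60°) gauche 0.7; Br(240°)/CH3(300°) gauche 0.9 → 3.0 kcal/mol.
The maximum (6.7 kcal/mol) occurs with CH3 at 240°.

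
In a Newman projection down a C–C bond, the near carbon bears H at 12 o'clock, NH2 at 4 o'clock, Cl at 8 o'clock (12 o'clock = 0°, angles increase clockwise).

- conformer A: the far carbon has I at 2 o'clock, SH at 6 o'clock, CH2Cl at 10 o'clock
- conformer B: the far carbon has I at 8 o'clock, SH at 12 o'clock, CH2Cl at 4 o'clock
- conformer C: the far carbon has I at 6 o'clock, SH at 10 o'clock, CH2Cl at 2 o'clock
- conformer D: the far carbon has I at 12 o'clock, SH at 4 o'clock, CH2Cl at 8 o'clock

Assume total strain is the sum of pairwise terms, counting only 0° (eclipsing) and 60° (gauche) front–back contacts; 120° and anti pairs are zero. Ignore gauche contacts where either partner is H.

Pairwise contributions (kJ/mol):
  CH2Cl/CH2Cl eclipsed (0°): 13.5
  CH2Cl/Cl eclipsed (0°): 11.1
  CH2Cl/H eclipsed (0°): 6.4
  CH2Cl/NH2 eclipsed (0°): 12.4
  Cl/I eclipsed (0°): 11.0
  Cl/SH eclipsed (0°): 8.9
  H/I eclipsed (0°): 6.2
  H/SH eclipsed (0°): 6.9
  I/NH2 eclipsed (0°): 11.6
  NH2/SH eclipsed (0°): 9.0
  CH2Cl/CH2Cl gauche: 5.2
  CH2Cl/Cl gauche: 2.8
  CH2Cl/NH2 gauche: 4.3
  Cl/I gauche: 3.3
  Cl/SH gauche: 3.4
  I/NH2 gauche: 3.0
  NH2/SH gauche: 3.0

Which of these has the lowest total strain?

A (staggered): NH2(120°)/I(60°) gauche 3.0; NH2(120°)/SH(180°) gauche 3.0; Cl(240°)/SH(180°) gauche 3.4; Cl(240°)/CH2Cl(300°) gauche 2.8 → 12.2 kJ/mol.
B (eclipsed): H(0°)/SH(0°) eclipsed 6.9; NH2(120°)/CH2Cl(120°) eclipsed 12.4; Cl(240°)/I(240°) eclipsed 11.0 → 30.3 kJ/mol.
C (staggered): NH2(120°)/I(180°) gauche 3.0; NH2(120°)/CH2Cl(60°) gauche 4.3; Cl(240°)/I(180°) gauche 3.3; Cl(240°)/SH(300°) gauche 3.4 → 14.0 kJ/mol.
D (eclipsed): H(0°)/I(0°) eclipsed 6.2; NH2(120°)/SH(120°) eclipsed 9.0; Cl(240°)/CH2Cl(240°) eclipsed 11.1 → 26.3 kJ/mol.
A has the lowest total (12.2 kJ/mol).

A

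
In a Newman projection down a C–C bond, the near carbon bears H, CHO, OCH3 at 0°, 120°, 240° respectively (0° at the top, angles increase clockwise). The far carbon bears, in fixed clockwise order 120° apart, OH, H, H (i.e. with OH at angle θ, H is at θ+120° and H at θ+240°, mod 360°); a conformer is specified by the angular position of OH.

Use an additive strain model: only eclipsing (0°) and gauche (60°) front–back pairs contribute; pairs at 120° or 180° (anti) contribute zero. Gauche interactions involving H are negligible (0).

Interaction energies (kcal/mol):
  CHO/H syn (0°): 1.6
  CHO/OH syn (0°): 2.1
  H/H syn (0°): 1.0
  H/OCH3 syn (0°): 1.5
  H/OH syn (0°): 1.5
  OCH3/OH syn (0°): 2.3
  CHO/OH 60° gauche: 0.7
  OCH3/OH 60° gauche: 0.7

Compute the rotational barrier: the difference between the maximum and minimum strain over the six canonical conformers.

4.2 kcal/mol

OH at 0° (eclipsed): H–OH eclipsed, CHO–H eclipsed, OCH3–H eclipsed; 1.5 + 1.6 + 1.5 = 4.6 kcal/mol.
OH at 60° (staggered): CHO–OH gauche; 0.7 = 0.7 kcal/mol.
OH at 120° (eclipsed): H–H eclipsed, CHO–OH eclipsed, OCH3–H eclipsed; 1.0 + 2.1 + 1.5 = 4.6 kcal/mol.
OH at 180° (staggered): CHO–OH gauche, OCH3–OH gauche; 0.7 + 0.7 = 1.4 kcal/mol.
OH at 240° (eclipsed): H–H eclipsed, CHO–H eclipsed, OCH3–OH eclipsed; 1.0 + 1.6 + 2.3 = 4.9 kcal/mol.
OH at 300° (staggered): OCH3–OH gauche; 0.7 = 0.7 kcal/mol.
Max at 240° (4.9 kcal/mol), min at 60° (0.7 kcal/mol); barrier = 4.2 kcal/mol.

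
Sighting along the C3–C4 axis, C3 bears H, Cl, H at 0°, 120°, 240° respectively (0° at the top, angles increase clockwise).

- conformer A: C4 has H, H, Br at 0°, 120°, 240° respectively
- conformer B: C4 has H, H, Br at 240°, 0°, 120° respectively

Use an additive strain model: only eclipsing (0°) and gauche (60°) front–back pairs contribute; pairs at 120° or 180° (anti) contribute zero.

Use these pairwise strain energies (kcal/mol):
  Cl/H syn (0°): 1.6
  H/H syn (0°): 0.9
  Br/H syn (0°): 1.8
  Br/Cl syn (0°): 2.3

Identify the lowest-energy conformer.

B

A is eclipsed. H at 0° is eclipsed with H at 0° (0.9); Cl at 120° is eclipsed with H at 120° (1.6); H at 240° is eclipsed with Br at 240° (1.8). Total 4.3 kcal/mol.
B is eclipsed. H at 0° is eclipsed with H at 0° (0.9); Cl at 120° is eclipsed with Br at 120° (2.3); H at 240° is eclipsed with H at 240° (0.9). Total 4.1 kcal/mol.
B has the lowest total (4.1 kcal/mol).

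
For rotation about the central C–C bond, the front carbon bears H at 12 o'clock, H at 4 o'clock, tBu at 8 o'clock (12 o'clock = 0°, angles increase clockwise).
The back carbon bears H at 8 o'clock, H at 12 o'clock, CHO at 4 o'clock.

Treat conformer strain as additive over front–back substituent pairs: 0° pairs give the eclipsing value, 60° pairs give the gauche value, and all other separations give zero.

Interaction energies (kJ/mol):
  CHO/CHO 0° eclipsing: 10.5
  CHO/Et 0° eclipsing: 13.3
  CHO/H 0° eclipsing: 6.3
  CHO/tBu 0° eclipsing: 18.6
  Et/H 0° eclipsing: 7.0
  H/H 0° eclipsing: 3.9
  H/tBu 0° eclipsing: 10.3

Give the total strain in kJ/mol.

20.5 kJ/mol

This conformer (eclipsed): H–H eclipsed, H–CHO eclipsed, tBu–H eclipsed; 3.9 + 6.3 + 10.3 = 20.5 kJ/mol.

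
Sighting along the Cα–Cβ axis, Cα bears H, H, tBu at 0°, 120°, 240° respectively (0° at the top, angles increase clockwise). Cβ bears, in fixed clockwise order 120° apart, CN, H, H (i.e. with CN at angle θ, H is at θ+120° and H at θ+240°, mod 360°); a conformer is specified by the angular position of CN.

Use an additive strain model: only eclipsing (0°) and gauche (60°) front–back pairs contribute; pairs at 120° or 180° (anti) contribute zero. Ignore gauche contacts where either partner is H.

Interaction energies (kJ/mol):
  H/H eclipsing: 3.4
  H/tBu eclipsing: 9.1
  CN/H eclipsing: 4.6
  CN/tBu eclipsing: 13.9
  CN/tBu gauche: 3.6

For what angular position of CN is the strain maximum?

CN at 0° is eclipsed. H at 0° is eclipsed with CN at 0° (4.6); H at 120° is eclipsed with H at 120° (3.4); tBu at 240° is eclipsed with H at 240° (9.1). Total 17.1 kJ/mol.
CN at 60° (staggered): no non-H gauche contacts → 0.0 kJ/mol.
CN at 120° is eclipsed. H at 0° is eclipsed with H at 0° (3.4); H at 120° is eclipsed with CN at 120° (4.6); tBu at 240° is eclipsed with H at 240° (9.1). Total 17.1 kJ/mol.
CN at 180° is staggered. tBu at 240° is gauche with CN at 180° (3.6). Total 3.6 kJ/mol.
CN at 240° is eclipsed. H at 0° is eclipsed with H at 0° (3.4); H at 120° is eclipsed with H at 120° (3.4); tBu at 240° is eclipsed with CN at 240° (13.9). Total 20.7 kJ/mol.
CN at 300° is staggered. tBu at 240° is gauche with CN at 300° (3.6). Total 3.6 kJ/mol.
The maximum (20.7 kJ/mol) occurs with CN at 240°.

240°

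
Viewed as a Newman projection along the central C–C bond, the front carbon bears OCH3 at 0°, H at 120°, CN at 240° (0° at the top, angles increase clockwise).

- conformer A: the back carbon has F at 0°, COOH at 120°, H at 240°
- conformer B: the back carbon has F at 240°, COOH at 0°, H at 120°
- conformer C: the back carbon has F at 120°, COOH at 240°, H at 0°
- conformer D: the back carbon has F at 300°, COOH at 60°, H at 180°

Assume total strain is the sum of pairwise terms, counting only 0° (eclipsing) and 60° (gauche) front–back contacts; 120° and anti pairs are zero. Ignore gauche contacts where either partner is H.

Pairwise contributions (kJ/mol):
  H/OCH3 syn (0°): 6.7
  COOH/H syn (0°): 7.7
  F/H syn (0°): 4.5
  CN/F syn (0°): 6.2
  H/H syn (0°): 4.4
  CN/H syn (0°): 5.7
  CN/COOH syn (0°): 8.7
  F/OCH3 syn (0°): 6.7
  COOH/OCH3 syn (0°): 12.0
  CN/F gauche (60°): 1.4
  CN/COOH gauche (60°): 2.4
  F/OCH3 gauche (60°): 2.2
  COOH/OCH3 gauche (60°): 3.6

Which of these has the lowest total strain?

A (eclipsed): OCH3(0°)/F(0°) eclipsed 6.7; H(120°)/COOH(120°) eclipsed 7.7; CN(240°)/H(240°) eclipsed 5.7 → 20.1 kJ/mol.
B (eclipsed): OCH3(0°)/COOH(0°) eclipsed 12.0; H(120°)/H(120°) eclipsed 4.4; CN(240°)/F(240°) eclipsed 6.2 → 22.6 kJ/mol.
C (eclipsed): OCH3(0°)/H(0°) eclipsed 6.7; H(120°)/F(120°) eclipsed 4.5; CN(240°)/COOH(240°) eclipsed 8.7 → 19.9 kJ/mol.
D (staggered): OCH3(0°)/F(300°) gauche 2.2; OCH3(0°)/COOH(60°) gauche 3.6; CN(240°)/F(300°) gauche 1.4 → 7.2 kJ/mol.
D has the lowest total (7.2 kJ/mol).

D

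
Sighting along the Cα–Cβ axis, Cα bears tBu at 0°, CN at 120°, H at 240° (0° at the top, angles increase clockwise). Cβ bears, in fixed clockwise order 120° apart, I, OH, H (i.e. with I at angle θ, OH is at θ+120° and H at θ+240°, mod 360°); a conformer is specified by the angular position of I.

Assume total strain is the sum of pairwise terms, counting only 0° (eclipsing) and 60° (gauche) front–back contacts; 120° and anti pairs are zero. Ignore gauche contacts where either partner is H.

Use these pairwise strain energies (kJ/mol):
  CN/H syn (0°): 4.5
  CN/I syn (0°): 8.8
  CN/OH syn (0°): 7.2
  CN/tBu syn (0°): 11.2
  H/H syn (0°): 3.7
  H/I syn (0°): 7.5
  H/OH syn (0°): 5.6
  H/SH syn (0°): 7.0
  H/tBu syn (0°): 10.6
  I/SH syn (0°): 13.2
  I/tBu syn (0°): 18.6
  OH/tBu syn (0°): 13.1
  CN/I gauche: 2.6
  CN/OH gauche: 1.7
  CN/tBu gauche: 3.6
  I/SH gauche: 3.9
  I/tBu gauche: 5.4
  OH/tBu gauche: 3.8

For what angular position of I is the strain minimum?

I at 0° is eclipsed. tBu at 0° is eclipsed with I at 0° (18.6); CN at 120° is eclipsed with OH at 120° (7.2); H at 240° is eclipsed with H at 240° (3.7). Total 29.5 kJ/mol.
I at 60° is staggered. tBu at 0° is gauche with I at 60° (5.4); CN at 120° is gauche with I at 60° (2.6); CN at 120° is gauche with OH at 180° (1.7). Total 9.7 kJ/mol.
I at 120° is eclipsed. tBu at 0° is eclipsed with H at 0° (10.6); CN at 120° is eclipsed with I at 120° (8.8); H at 240° is eclipsed with OH at 240° (5.6). Total 25.0 kJ/mol.
I at 180° is staggered. tBu at 0° is gauche with OH at 300° (3.8); CN at 120° is gauche with I at 180° (2.6). Total 6.4 kJ/mol.
I at 240° is eclipsed. tBu at 0° is eclipsed with OH at 0° (13.1); CN at 120° is eclipsed with H at 120° (4.5); H at 240° is eclipsed with I at 240° (7.5). Total 25.1 kJ/mol.
I at 300° is staggered. tBu at 0° is gauche with I at 300° (5.4); tBu at 0° is gauche with OH at 60° (3.8); CN at 120° is gauche with OH at 60° (1.7). Total 10.9 kJ/mol.
The minimum (6.4 kJ/mol) occurs with I at 180°.

180°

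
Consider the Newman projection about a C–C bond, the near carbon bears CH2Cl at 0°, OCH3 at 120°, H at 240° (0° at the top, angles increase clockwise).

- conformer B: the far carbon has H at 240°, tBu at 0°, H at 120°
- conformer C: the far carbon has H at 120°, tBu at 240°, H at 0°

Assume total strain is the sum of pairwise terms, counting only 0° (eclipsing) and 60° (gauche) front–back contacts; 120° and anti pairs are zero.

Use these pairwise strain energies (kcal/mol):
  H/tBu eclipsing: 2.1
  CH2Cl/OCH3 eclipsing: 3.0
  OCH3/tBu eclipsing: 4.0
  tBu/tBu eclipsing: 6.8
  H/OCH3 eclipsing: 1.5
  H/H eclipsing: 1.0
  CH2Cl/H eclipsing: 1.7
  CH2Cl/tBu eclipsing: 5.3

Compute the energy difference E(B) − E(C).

B is eclipsed. CH2Cl at 0° is eclipsed with tBu at 0° (5.3); OCH3 at 120° is eclipsed with H at 120° (1.5); H at 240° is eclipsed with H at 240° (1.0). Total 7.8 kcal/mol.
C is eclipsed. CH2Cl at 0° is eclipsed with H at 0° (1.7); OCH3 at 120° is eclipsed with H at 120° (1.5); H at 240° is eclipsed with tBu at 240° (2.1). Total 5.3 kcal/mol.
E(B) − E(C) = 7.8 − 5.3 = +2.5 kcal/mol.

+2.5 kcal/mol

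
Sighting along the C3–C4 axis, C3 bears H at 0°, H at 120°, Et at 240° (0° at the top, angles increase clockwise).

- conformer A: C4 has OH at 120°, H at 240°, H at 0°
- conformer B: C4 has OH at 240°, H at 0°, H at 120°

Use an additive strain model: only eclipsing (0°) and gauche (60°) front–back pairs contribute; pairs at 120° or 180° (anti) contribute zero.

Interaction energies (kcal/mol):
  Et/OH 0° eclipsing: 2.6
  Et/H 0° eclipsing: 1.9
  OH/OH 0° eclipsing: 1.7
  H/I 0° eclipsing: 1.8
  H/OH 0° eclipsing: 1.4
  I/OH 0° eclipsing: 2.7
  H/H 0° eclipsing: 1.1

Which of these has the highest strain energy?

A (eclipsed): H(0°)/H(0°) eclipsed 1.1; H(120°)/OH(120°) eclipsed 1.4; Et(240°)/H(240°) eclipsed 1.9 → 4.4 kcal/mol.
B (eclipsed): H(0°)/H(0°) eclipsed 1.1; H(120°)/H(120°) eclipsed 1.1; Et(240°)/OH(240°) eclipsed 2.6 → 4.8 kcal/mol.
B has the highest total (4.8 kcal/mol).

B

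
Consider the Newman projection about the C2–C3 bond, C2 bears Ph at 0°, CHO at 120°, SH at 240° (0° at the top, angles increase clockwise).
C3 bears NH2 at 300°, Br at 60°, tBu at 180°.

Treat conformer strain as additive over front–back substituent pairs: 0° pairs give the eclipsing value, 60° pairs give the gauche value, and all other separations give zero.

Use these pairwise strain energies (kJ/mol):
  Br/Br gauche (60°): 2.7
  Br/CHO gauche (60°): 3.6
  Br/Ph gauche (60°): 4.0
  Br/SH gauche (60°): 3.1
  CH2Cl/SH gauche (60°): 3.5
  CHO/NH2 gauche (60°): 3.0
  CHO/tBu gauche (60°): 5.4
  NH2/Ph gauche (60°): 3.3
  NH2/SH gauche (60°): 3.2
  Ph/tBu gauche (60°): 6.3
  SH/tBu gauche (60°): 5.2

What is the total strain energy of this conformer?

This conformer (staggered): Ph(0°)/NH2(300°) gauche 3.3; Ph(0°)/Br(60°) gauche 4.0; CHO(120°)/Br(60°) gauche 3.6; CHO(120°)/tBu(180°) gauche 5.4; SH(240°)/NH2(300°) gauche 3.2; SH(240°)/tBu(180°) gauche 5.2 → 24.7 kJ/mol.

24.7 kJ/mol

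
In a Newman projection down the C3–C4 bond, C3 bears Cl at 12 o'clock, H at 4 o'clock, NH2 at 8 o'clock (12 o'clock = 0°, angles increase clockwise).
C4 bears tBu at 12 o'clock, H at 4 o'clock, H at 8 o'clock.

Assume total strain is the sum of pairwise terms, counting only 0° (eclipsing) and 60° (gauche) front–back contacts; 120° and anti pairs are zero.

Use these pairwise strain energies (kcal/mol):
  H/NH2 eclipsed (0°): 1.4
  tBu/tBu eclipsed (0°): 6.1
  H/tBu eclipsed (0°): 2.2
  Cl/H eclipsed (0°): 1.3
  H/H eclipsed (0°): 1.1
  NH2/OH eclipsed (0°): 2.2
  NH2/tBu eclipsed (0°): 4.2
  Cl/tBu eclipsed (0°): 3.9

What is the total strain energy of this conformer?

6.4 kcal/mol

This conformer is eclipsed. Cl at 0° is eclipsed with tBu at 0° (3.9); H at 120° is eclipsed with H at 120° (1.1); NH2 at 240° is eclipsed with H at 240° (1.4). Total 6.4 kcal/mol.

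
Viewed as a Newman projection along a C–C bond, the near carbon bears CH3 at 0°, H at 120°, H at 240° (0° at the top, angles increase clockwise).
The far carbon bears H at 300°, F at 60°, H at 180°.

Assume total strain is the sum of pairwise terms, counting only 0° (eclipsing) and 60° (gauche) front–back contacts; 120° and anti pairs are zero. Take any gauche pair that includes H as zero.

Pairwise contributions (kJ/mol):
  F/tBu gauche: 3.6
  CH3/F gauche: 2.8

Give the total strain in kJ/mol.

2.8 kJ/mol

This conformer (staggered): CH3(0°)/F(60°) gauche 2.8 → 2.8 kJ/mol.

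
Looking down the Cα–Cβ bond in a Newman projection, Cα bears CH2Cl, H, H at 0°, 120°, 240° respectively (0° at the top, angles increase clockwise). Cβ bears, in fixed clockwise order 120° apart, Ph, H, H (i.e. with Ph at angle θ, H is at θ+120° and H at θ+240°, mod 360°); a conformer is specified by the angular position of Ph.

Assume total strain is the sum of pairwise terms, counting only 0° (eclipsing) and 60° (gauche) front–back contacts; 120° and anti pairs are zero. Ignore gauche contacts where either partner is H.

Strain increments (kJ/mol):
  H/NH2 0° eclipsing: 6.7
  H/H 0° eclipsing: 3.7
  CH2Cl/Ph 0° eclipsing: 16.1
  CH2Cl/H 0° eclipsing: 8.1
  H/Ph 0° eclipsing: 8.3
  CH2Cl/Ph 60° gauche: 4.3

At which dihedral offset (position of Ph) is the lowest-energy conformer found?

Ph at 0° (eclipsed): CH2Cl–Ph eclipsed, H–H eclipsed, H–H eclipsed; 16.1 + 3.7 + 3.7 = 23.5 kJ/mol.
Ph at 60° (staggered): CH2Cl–Ph gauche; 4.3 = 4.3 kJ/mol.
Ph at 120° (eclipsed): CH2Cl–H eclipsed, H–Ph eclipsed, H–H eclipsed; 8.1 + 8.3 + 3.7 = 20.1 kJ/mol.
Ph at 180° (staggered): no non-H gauche contacts → 0.0 kJ/mol.
Ph at 240° (eclipsed): CH2Cl–H eclipsed, H–H eclipsed, H–Ph eclipsed; 8.1 + 3.7 + 8.3 = 20.1 kJ/mol.
Ph at 300° (staggered): CH2Cl–Ph gauche; 4.3 = 4.3 kJ/mol.
The minimum (0.0 kJ/mol) occurs with Ph at 180°.

180°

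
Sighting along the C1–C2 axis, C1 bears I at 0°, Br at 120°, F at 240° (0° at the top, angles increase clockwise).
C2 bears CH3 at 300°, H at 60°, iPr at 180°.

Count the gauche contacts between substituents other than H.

4

Non-H gauche pairs: I(0°)/CH3(300°); Br(120°)/iPr(180°); F(240°)/CH3(300°); F(240°)/iPr(180°) — 4 interactions.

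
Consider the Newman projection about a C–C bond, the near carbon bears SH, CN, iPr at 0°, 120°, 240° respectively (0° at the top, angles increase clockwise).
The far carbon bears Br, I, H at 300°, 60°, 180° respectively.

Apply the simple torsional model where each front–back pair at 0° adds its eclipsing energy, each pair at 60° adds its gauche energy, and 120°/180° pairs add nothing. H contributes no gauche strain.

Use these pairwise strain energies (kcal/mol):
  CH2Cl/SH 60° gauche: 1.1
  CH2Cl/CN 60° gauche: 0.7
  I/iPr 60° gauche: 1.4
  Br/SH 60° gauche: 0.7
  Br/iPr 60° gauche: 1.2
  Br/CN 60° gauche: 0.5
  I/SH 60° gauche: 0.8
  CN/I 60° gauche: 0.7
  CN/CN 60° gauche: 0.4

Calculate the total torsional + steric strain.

3.4 kcal/mol

This conformer (staggered): SH(0°)/Br(300°) gauche 0.7; SH(0°)/I(60°) gauche 0.8; CN(120°)/I(60°) gauche 0.7; iPr(240°)/Br(300°) gauche 1.2 → 3.4 kcal/mol.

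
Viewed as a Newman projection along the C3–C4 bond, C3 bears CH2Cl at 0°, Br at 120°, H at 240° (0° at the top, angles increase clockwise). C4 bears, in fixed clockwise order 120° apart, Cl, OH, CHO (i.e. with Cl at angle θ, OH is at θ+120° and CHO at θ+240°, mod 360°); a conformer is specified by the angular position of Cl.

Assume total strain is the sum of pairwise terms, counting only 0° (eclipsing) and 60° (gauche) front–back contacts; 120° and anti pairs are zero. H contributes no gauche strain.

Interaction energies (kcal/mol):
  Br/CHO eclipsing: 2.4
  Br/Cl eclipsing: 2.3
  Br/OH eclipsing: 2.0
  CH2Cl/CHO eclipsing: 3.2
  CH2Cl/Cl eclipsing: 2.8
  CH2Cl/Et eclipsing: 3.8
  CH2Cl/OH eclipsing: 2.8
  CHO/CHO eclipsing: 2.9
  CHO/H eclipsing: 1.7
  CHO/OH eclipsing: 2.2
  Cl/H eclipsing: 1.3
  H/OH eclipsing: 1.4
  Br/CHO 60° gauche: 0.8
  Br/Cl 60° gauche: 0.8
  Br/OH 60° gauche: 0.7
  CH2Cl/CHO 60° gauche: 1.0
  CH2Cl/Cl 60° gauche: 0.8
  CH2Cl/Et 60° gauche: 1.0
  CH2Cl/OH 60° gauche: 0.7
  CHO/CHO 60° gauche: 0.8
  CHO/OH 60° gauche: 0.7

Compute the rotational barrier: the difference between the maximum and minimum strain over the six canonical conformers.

Cl at 0° is eclipsed. CH2Cl at 0° is eclipsed with Cl at 0° (2.8); Br at 120° is eclipsed with OH at 120° (2.0); H at 240° is eclipsed with CHO at 240° (1.7). Total 6.5 kcal/mol.
Cl at 60° is staggered. CH2Cl at 0° is gauche with Cl at 60° (0.8); CH2Cl at 0° is gauche with CHO at 300° (1.0); Br at 120° is gauche with Cl at 60° (0.8); Br at 120° is gauche with OH at 180° (0.7). Total 3.3 kcal/mol.
Cl at 120° is eclipsed. CH2Cl at 0° is eclipsed with CHO at 0° (3.2); Br at 120° is eclipsed with Cl at 120° (2.3); H at 240° is eclipsed with OH at 240° (1.4). Total 6.9 kcal/mol.
Cl at 180° is staggered. CH2Cl at 0° is gauche with OH at 300° (0.7); CH2Cl at 0° is gauche with CHO at 60° (1.0); Br at 120° is gauche with Cl at 180° (0.8); Br at 120° is gauche with CHO at 60° (0.8). Total 3.3 kcal/mol.
Cl at 240° is eclipsed. CH2Cl at 0° is eclipsed with OH at 0° (2.8); Br at 120° is eclipsed with CHO at 120° (2.4); H at 240° is eclipsed with Cl at 240° (1.3). Total 6.5 kcal/mol.
Cl at 300° is staggered. CH2Cl at 0° is gauche with Cl at 300° (0.8); CH2Cl at 0° is gauche with OH at 60° (0.7); Br at 120° is gauche with OH at 60° (0.7); Br at 120° is gauche with CHO at 180° (0.8). Total 3.0 kcal/mol.
Max at 120° (6.9 kcal/mol), min at 300° (3.0 kcal/mol); barrier = 3.9 kcal/mol.

3.9 kcal/mol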